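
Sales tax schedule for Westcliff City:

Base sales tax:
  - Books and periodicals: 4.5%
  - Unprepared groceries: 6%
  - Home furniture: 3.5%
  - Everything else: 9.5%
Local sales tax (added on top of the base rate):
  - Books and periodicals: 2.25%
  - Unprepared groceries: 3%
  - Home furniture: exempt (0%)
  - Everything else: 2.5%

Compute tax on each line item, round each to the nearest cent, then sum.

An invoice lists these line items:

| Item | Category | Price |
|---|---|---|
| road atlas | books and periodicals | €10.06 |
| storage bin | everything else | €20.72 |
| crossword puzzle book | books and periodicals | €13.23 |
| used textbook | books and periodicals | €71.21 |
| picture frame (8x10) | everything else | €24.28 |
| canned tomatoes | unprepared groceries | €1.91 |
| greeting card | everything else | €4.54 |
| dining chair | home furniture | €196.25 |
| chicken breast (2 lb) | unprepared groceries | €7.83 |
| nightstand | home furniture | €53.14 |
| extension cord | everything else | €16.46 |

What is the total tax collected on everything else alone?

€7.92

Storage bin €20.72: everything else → 9.5% + 2.5% local = 12% → €2.49
Picture frame (8x10) €24.28: everything else → 9.5% + 2.5% local = 12% → €2.91
Greeting card €4.54: everything else → 9.5% + 2.5% local = 12% → €0.54
Extension cord €16.46: everything else → 9.5% + 2.5% local = 12% → €1.98
Tax on everything else = €2.49 + €2.91 + €0.54 + €1.98 = €7.92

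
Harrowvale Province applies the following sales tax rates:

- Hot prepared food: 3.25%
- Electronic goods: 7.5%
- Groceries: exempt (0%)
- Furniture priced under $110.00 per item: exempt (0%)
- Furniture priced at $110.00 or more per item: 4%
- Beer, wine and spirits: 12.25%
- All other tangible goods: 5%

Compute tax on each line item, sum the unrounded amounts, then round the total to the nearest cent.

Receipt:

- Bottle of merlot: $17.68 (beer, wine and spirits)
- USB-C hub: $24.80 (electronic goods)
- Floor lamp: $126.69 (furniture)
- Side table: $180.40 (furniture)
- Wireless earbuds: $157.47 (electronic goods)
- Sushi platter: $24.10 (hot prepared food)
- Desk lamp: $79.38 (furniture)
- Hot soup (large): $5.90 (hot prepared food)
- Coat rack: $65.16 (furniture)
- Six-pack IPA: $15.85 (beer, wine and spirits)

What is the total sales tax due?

Bottle of merlot $17.68: beer, wine and spirits → 12.25% → $2.1658
USB-C hub $24.80: electronic goods → 7.5% → $1.86
Floor lamp $126.69: furniture, $110.00 or more → 4% → $5.0676
Side table $180.40: furniture, $110.00 or more → 4% → $7.216
Wireless earbuds $157.47: electronic goods → 7.5% → $11.81025
Sushi platter $24.10: hot prepared food → 3.25% → $0.78325
Desk lamp $79.38: furniture, under $110.00 → 0% → $0.00
Hot soup (large) $5.90: hot prepared food → 3.25% → $0.19175
Coat rack $65.16: furniture, under $110.00 → 0% → $0.00
Six-pack IPA $15.85: beer, wine and spirits → 12.25% → $1.941625
Unrounded tax sum = $31.036275 → $31.04

$31.04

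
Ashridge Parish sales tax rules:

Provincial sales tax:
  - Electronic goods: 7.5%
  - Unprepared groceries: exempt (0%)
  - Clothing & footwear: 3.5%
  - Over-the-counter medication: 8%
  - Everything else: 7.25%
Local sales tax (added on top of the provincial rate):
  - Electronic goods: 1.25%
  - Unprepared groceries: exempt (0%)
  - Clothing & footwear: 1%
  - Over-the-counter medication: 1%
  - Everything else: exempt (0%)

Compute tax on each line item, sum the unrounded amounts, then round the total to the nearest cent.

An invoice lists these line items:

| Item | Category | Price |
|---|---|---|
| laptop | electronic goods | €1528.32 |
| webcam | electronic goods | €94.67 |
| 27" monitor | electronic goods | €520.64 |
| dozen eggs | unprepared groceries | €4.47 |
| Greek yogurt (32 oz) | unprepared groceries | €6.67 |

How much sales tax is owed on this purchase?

€187.57

Laptop €1528.32: electronic goods → 7.5% + 1.25% local = 8.75% → €133.728
Webcam €94.67: electronic goods → 7.5% + 1.25% local = 8.75% → €8.283625
27" monitor €520.64: electronic goods → 7.5% + 1.25% local = 8.75% → €45.556
Dozen eggs €4.47: unprepared groceries → 0% + 0% local = 0% → €0.00
Greek yogurt (32 oz) €6.67: unprepared groceries → 0% + 0% local = 0% → €0.00
Unrounded tax sum = €187.567625 → €187.57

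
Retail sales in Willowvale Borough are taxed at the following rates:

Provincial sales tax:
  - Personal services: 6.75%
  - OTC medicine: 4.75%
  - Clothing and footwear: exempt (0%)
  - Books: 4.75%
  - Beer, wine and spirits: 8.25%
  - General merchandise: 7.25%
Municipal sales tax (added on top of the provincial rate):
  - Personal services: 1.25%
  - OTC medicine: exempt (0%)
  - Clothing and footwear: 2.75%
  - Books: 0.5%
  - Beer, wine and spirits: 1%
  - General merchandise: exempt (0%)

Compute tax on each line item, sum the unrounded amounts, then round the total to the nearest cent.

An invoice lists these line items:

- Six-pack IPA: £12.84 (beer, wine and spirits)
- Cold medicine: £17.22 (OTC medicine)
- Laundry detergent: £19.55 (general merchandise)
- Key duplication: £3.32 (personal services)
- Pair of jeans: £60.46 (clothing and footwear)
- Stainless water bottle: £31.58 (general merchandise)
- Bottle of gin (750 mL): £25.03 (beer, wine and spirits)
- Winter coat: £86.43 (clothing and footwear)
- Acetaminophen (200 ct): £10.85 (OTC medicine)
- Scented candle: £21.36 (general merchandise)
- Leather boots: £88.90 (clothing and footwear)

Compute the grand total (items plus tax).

£394.38

Six-pack IPA £12.84: beer, wine and spirits → 8.25% + 1% municipal = 9.25% → £1.1877
Cold medicine £17.22: OTC medicine → 4.75% + 0% municipal = 4.75% → £0.81795
Laundry detergent £19.55: general merchandise → 7.25% + 0% municipal = 7.25% → £1.417375
Key duplication £3.32: personal services → 6.75% + 1.25% municipal = 8% → £0.2656
Pair of jeans £60.46: clothing and footwear → 0% + 2.75% municipal = 2.75% → £1.66265
Stainless water bottle £31.58: general merchandise → 7.25% + 0% municipal = 7.25% → £2.28955
Bottle of gin (750 mL) £25.03: beer, wine and spirits → 8.25% + 1% municipal = 9.25% → £2.315275
Winter coat £86.43: clothing and footwear → 0% + 2.75% municipal = 2.75% → £2.376825
Acetaminophen (200 ct) £10.85: OTC medicine → 4.75% + 0% municipal = 4.75% → £0.515375
Scented candle £21.36: general merchandise → 7.25% + 0% municipal = 7.25% → £1.5486
Leather boots £88.90: clothing and footwear → 0% + 2.75% municipal = 2.75% → £2.44475
Subtotal = £377.54; unrounded tax = £16.84165 → £16.84; total due = £394.38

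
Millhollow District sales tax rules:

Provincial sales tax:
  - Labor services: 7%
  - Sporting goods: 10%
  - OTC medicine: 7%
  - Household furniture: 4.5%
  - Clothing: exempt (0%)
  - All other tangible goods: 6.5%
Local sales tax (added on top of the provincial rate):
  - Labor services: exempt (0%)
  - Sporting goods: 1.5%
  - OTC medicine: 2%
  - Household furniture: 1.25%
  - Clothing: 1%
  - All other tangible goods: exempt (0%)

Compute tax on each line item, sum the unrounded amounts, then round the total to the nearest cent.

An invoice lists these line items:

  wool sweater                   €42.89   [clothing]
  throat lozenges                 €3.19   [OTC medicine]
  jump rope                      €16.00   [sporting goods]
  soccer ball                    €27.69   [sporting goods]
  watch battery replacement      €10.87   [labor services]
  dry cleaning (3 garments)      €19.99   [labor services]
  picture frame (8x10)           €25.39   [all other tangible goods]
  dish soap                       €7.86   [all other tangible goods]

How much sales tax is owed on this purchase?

€10.06

Wool sweater €42.89: clothing → 0% + 1% local = 1% → €0.4289
Throat lozenges €3.19: OTC medicine → 7% + 2% local = 9% → €0.2871
Jump rope €16.00: sporting goods → 10% + 1.5% local = 11.5% → €1.84
Soccer ball €27.69: sporting goods → 10% + 1.5% local = 11.5% → €3.18435
Watch battery replacement €10.87: labor services → 7% + 0% local = 7% → €0.7609
Dry cleaning (3 garments) €19.99: labor services → 7% + 0% local = 7% → €1.3993
Picture frame (8x10) €25.39: all other tangible goods → 6.5% + 0% local = 6.5% → €1.65035
Dish soap €7.86: all other tangible goods → 6.5% + 0% local = 6.5% → €0.5109
Unrounded tax sum = €10.0618 → €10.06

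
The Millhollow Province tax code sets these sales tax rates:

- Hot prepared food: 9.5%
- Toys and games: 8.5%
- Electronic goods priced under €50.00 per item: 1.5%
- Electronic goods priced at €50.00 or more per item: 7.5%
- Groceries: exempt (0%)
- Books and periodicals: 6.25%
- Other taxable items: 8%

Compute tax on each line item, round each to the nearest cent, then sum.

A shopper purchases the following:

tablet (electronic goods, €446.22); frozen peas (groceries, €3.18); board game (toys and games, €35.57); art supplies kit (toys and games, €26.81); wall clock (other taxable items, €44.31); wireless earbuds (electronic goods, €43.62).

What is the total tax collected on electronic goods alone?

Tablet €446.22: electronic goods, €50.00 or more → 7.5% → €33.47
Wireless earbuds €43.62: electronic goods, under €50.00 → 1.5% → €0.65
Tax on electronic goods = €33.47 + €0.65 = €34.12

€34.12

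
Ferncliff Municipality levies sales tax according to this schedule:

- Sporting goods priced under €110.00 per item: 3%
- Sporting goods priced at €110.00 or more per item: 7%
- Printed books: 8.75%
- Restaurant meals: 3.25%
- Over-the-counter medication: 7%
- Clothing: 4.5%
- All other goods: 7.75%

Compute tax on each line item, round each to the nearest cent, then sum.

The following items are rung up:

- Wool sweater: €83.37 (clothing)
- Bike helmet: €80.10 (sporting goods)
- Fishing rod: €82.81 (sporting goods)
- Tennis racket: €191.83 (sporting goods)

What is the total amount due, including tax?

€460.17

Wool sweater €83.37: clothing → 4.5% → €3.75
Bike helmet €80.10: sporting goods, under €110.00 → 3% → €2.40
Fishing rod €82.81: sporting goods, under €110.00 → 3% → €2.48
Tennis racket €191.83: sporting goods, €110.00 or more → 7% → €13.43
Subtotal = €438.11; tax = €22.06; total due = €460.17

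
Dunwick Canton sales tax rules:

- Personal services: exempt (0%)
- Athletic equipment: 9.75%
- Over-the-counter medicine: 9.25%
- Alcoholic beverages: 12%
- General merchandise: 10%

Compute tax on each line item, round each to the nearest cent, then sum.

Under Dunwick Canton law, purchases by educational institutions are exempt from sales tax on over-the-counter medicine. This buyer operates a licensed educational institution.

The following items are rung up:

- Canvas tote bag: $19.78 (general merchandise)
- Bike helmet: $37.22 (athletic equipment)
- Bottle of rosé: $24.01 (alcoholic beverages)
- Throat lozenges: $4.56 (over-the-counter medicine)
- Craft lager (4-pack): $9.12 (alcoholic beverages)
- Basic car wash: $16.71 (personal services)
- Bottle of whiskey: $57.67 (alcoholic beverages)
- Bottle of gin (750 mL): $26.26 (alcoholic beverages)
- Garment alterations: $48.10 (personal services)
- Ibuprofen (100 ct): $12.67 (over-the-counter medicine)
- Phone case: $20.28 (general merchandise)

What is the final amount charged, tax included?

Canvas tote bag $19.78: general merchandise → 10% → $1.98
Bike helmet $37.22: athletic equipment → 9.75% → $3.63
Bottle of rosé $24.01: alcoholic beverages → 12% → $2.88
Throat lozenges $4.56: over-the-counter medicine, buyer-exempt → 0% → $0.00
Craft lager (4-pack) $9.12: alcoholic beverages → 12% → $1.09
Basic car wash $16.71: personal services → 0% → $0.00
Bottle of whiskey $57.67: alcoholic beverages → 12% → $6.92
Bottle of gin (750 mL) $26.26: alcoholic beverages → 12% → $3.15
Garment alterations $48.10: personal services → 0% → $0.00
Ibuprofen (100 ct) $12.67: over-the-counter medicine, buyer-exempt → 0% → $0.00
Phone case $20.28: general merchandise → 10% → $2.03
Subtotal = $276.38; tax = $21.68; total due = $298.06

$298.06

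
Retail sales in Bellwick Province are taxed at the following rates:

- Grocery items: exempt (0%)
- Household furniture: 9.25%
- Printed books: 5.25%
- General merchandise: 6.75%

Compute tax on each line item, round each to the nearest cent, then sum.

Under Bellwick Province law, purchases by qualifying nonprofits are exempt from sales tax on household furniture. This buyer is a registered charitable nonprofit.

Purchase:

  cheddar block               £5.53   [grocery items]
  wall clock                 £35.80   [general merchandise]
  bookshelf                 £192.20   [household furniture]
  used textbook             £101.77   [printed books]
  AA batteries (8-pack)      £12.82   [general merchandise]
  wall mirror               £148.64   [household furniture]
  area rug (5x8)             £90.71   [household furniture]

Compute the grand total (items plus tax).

£596.10

Cheddar block £5.53: grocery items → 0% → £0.00
Wall clock £35.80: general merchandise → 6.75% → £2.42
Bookshelf £192.20: household furniture, buyer-exempt → 0% → £0.00
Used textbook £101.77: printed books → 5.25% → £5.34
AA batteries (8-pack) £12.82: general merchandise → 6.75% → £0.87
Wall mirror £148.64: household furniture, buyer-exempt → 0% → £0.00
Area rug (5x8) £90.71: household furniture, buyer-exempt → 0% → £0.00
Subtotal = £587.47; tax = £8.63; total due = £596.10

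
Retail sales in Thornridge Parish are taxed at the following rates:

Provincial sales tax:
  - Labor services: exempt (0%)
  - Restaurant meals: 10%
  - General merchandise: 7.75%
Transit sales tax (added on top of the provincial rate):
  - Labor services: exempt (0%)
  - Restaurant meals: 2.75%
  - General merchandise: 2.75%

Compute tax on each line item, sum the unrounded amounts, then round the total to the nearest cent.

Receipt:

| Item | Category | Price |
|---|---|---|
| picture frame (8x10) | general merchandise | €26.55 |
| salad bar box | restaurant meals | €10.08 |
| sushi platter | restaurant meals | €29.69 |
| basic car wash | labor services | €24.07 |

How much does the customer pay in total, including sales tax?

€98.25

Picture frame (8x10) €26.55: general merchandise → 7.75% + 2.75% transit = 10.5% → €2.78775
Salad bar box €10.08: restaurant meals → 10% + 2.75% transit = 12.75% → €1.2852
Sushi platter €29.69: restaurant meals → 10% + 2.75% transit = 12.75% → €3.785475
Basic car wash €24.07: labor services → 0% + 0% transit = 0% → €0.00
Subtotal = €90.39; unrounded tax = €7.858425 → €7.86; total due = €98.25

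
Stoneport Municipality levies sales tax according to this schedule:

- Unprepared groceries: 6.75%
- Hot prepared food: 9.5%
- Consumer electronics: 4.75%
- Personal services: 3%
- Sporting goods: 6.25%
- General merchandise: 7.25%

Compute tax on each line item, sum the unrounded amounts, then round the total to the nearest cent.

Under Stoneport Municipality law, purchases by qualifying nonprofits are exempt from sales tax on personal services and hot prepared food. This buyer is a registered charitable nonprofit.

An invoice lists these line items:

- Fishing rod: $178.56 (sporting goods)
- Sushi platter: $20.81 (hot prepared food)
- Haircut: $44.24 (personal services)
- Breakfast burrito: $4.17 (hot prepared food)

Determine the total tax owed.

$11.16

Fishing rod $178.56: sporting goods → 6.25% → $11.16
Sushi platter $20.81: hot prepared food, buyer-exempt → 0% → $0.00
Haircut $44.24: personal services, buyer-exempt → 0% → $0.00
Breakfast burrito $4.17: hot prepared food, buyer-exempt → 0% → $0.00
Unrounded tax sum = $11.16 → $11.16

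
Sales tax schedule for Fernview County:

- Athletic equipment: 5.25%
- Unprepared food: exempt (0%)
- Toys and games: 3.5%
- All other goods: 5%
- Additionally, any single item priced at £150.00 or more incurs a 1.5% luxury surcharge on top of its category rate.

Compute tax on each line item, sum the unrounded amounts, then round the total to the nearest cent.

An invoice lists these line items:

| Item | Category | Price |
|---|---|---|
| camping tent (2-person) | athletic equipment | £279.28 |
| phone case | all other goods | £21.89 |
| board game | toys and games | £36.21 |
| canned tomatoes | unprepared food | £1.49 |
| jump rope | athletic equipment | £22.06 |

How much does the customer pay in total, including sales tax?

Camping tent (2-person) £279.28: athletic equipment → 5.25% + 1.5% surcharge = 6.75% → £18.8514
Phone case £21.89: all other goods → 5% → £1.0945
Board game £36.21: toys and games → 3.5% → £1.26735
Canned tomatoes £1.49: unprepared food → 0% → £0.00
Jump rope £22.06: athletic equipment → 5.25% → £1.15815
Subtotal = £360.93; unrounded tax = £22.3714 → £22.37; total due = £383.30

£383.30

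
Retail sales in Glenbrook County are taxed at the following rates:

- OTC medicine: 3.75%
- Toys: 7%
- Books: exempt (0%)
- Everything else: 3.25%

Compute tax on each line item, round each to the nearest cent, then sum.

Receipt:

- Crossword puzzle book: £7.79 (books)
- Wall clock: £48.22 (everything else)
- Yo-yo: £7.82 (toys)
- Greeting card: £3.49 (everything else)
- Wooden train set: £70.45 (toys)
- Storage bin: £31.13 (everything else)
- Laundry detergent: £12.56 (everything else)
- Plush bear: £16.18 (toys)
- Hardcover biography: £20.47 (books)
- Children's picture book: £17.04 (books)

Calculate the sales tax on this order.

£9.71

Crossword puzzle book £7.79: books → 0% → £0.00
Wall clock £48.22: everything else → 3.25% → £1.57
Yo-yo £7.82: toys → 7% → £0.55
Greeting card £3.49: everything else → 3.25% → £0.11
Wooden train set £70.45: toys → 7% → £4.93
Storage bin £31.13: everything else → 3.25% → £1.01
Laundry detergent £12.56: everything else → 3.25% → £0.41
Plush bear £16.18: toys → 7% → £1.13
Hardcover biography £20.47: books → 0% → £0.00
Children's picture book £17.04: books → 0% → £0.00
Total tax = £1.57 + £0.55 + £0.11 + £4.93 + £1.01 + £0.41 + £1.13 = £9.71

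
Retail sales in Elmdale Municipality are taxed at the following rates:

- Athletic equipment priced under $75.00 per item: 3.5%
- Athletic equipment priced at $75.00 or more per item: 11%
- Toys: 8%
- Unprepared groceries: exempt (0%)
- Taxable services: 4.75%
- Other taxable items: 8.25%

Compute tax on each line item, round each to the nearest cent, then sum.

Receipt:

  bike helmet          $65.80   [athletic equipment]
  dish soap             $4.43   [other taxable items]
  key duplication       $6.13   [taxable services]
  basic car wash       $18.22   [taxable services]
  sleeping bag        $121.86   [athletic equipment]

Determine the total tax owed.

Bike helmet $65.80: athletic equipment, under $75.00 → 3.5% → $2.30
Dish soap $4.43: other taxable items → 8.25% → $0.37
Key duplication $6.13: taxable services → 4.75% → $0.29
Basic car wash $18.22: taxable services → 4.75% → $0.87
Sleeping bag $121.86: athletic equipment, $75.00 or more → 11% → $13.40
Total tax = $2.30 + $0.37 + $0.29 + $0.87 + $13.40 = $17.23

$17.23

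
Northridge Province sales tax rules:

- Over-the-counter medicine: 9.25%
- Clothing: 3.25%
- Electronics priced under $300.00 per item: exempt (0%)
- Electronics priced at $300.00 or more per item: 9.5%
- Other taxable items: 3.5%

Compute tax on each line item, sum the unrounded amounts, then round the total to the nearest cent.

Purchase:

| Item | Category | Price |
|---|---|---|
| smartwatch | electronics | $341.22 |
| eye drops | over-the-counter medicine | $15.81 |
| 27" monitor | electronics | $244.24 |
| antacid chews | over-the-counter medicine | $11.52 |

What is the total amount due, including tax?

$647.73

Smartwatch $341.22: electronics, $300.00 or more → 9.5% → $32.4159
Eye drops $15.81: over-the-counter medicine → 9.25% → $1.462425
27" monitor $244.24: electronics, under $300.00 → 0% → $0.00
Antacid chews $11.52: over-the-counter medicine → 9.25% → $1.0656
Subtotal = $612.79; unrounded tax = $34.943925 → $34.94; total due = $647.73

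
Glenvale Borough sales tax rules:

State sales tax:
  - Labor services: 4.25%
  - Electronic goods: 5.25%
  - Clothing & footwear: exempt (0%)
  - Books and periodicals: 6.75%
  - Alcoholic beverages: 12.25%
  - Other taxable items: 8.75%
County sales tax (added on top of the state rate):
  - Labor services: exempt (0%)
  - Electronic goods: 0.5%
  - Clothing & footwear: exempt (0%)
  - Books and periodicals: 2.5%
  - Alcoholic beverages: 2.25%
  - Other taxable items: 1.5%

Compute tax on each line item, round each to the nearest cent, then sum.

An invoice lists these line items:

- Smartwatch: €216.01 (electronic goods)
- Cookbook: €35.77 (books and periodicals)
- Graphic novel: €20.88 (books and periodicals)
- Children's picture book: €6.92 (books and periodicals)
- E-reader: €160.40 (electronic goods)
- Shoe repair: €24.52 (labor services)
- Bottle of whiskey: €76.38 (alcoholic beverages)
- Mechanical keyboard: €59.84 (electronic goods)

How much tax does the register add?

Smartwatch €216.01: electronic goods → 5.25% + 0.5% county = 5.75% → €12.42
Cookbook €35.77: books and periodicals → 6.75% + 2.5% county = 9.25% → €3.31
Graphic novel €20.88: books and periodicals → 6.75% + 2.5% county = 9.25% → €1.93
Children's picture book €6.92: books and periodicals → 6.75% + 2.5% county = 9.25% → €0.64
E-reader €160.40: electronic goods → 5.25% + 0.5% county = 5.75% → €9.22
Shoe repair €24.52: labor services → 4.25% + 0% county = 4.25% → €1.04
Bottle of whiskey €76.38: alcoholic beverages → 12.25% + 2.25% county = 14.5% → €11.08
Mechanical keyboard €59.84: electronic goods → 5.25% + 0.5% county = 5.75% → €3.44
Total tax = €12.42 + €3.31 + €1.93 + €0.64 + €9.22 + €1.04 + €11.08 + €3.44 = €43.08

€43.08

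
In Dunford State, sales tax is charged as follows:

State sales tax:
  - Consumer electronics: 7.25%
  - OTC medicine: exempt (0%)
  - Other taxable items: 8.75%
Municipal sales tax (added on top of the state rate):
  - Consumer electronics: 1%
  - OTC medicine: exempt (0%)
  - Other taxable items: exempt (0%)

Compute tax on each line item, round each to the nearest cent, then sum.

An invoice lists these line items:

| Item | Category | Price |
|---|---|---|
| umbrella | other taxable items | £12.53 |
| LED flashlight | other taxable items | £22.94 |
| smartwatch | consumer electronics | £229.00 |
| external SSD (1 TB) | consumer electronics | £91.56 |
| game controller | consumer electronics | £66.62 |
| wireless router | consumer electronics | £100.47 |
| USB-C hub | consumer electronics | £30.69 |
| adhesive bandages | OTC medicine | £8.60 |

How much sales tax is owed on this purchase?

£45.87

Umbrella £12.53: other taxable items → 8.75% + 0% municipal = 8.75% → £1.10
LED flashlight £22.94: other taxable items → 8.75% + 0% municipal = 8.75% → £2.01
Smartwatch £229.00: consumer electronics → 7.25% + 1% municipal = 8.25% → £18.89
External SSD (1 TB) £91.56: consumer electronics → 7.25% + 1% municipal = 8.25% → £7.55
Game controller £66.62: consumer electronics → 7.25% + 1% municipal = 8.25% → £5.50
Wireless router £100.47: consumer electronics → 7.25% + 1% municipal = 8.25% → £8.29
USB-C hub £30.69: consumer electronics → 7.25% + 1% municipal = 8.25% → £2.53
Adhesive bandages £8.60: OTC medicine → 0% + 0% municipal = 0% → £0.00
Total tax = £1.10 + £2.01 + £18.89 + £7.55 + £5.50 + £8.29 + £2.53 = £45.87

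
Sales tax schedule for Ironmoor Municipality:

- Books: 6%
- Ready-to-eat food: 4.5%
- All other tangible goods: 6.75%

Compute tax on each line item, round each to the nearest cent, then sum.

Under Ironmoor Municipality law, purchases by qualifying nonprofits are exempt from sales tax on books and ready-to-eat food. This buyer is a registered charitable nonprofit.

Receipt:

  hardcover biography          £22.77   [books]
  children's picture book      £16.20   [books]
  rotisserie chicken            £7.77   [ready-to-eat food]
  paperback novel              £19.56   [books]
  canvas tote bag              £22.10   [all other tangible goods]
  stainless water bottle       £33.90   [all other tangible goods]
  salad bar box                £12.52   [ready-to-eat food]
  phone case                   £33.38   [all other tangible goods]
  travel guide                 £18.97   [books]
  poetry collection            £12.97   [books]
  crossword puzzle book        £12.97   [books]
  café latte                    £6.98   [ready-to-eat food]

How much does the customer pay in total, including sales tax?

£226.12

Hardcover biography £22.77: books, buyer-exempt → 0% → £0.00
Children's picture book £16.20: books, buyer-exempt → 0% → £0.00
Rotisserie chicken £7.77: ready-to-eat food, buyer-exempt → 0% → £0.00
Paperback novel £19.56: books, buyer-exempt → 0% → £0.00
Canvas tote bag £22.10: all other tangible goods → 6.75% → £1.49
Stainless water bottle £33.90: all other tangible goods → 6.75% → £2.29
Salad bar box £12.52: ready-to-eat food, buyer-exempt → 0% → £0.00
Phone case £33.38: all other tangible goods → 6.75% → £2.25
Travel guide £18.97: books, buyer-exempt → 0% → £0.00
Poetry collection £12.97: books, buyer-exempt → 0% → £0.00
Crossword puzzle book £12.97: books, buyer-exempt → 0% → £0.00
Café latte £6.98: ready-to-eat food, buyer-exempt → 0% → £0.00
Subtotal = £220.09; tax = £6.03; total due = £226.12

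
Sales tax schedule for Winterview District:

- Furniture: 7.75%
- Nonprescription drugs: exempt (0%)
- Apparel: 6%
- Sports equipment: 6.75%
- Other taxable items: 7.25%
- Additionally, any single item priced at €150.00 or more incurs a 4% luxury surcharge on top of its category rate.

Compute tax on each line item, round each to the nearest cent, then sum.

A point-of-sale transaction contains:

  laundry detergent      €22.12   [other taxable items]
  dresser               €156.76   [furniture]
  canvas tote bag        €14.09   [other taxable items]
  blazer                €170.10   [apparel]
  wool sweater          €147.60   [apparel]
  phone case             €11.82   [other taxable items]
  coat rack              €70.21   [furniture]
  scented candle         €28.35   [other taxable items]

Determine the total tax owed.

€55.27

Laundry detergent €22.12: other taxable items → 7.25% → €1.60
Dresser €156.76: furniture → 7.75% + 4% surcharge = 11.75% → €18.42
Canvas tote bag €14.09: other taxable items → 7.25% → €1.02
Blazer €170.10: apparel → 6% + 4% surcharge = 10% → €17.01
Wool sweater €147.60: apparel → 6% → €8.86
Phone case €11.82: other taxable items → 7.25% → €0.86
Coat rack €70.21: furniture → 7.75% → €5.44
Scented candle €28.35: other taxable items → 7.25% → €2.06
Total tax = €1.60 + €18.42 + €1.02 + €17.01 + €8.86 + €0.86 + €5.44 + €2.06 = €55.27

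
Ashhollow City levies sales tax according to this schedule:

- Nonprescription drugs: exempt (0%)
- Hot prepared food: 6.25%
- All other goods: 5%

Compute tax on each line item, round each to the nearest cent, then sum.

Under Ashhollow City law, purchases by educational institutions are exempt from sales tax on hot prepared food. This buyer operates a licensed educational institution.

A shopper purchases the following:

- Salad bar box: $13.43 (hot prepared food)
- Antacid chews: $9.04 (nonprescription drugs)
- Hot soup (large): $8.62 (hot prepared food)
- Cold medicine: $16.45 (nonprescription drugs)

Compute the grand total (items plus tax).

Salad bar box $13.43: hot prepared food, buyer-exempt → 0% → $0.00
Antacid chews $9.04: nonprescription drugs → 0% → $0.00
Hot soup (large) $8.62: hot prepared food, buyer-exempt → 0% → $0.00
Cold medicine $16.45: nonprescription drugs → 0% → $0.00
Subtotal = $47.54; tax = $0.00; total due = $47.54

$47.54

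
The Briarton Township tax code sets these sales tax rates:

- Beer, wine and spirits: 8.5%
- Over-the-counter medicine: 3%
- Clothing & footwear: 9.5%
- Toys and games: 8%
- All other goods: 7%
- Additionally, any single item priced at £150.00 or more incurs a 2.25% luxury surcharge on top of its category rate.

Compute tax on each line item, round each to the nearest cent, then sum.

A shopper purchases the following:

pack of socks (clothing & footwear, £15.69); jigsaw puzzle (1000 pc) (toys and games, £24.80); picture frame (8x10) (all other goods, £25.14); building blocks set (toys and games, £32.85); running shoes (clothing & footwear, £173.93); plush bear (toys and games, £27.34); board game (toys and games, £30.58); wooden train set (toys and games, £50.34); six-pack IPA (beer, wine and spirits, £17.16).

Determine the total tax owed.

Pack of socks £15.69: clothing & footwear → 9.5% → £1.49
Jigsaw puzzle (1000 pc) £24.80: toys and games → 8% → £1.98
Picture frame (8x10) £25.14: all other goods → 7% → £1.76
Building blocks set £32.85: toys and games → 8% → £2.63
Running shoes £173.93: clothing & footwear → 9.5% + 2.25% surcharge = 11.75% → £20.44
Plush bear £27.34: toys and games → 8% → £2.19
Board game £30.58: toys and games → 8% → £2.45
Wooden train set £50.34: toys and games → 8% → £4.03
Six-pack IPA £17.16: beer, wine and spirits → 8.5% → £1.46
Total tax = £1.49 + £1.98 + £1.76 + £2.63 + £20.44 + £2.19 + £2.45 + £4.03 + £1.46 = £38.43

£38.43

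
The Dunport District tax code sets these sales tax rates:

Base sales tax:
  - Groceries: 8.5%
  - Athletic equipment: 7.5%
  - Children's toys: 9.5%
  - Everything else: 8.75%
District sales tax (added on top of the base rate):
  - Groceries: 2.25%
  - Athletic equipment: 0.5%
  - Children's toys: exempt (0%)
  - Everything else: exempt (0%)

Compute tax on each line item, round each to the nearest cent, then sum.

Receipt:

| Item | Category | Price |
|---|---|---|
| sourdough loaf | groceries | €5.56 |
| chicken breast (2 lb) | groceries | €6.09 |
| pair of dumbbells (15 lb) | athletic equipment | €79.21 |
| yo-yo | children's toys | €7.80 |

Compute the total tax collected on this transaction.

€8.33

Sourdough loaf €5.56: groceries → 8.5% + 2.25% district = 10.75% → €0.60
Chicken breast (2 lb) €6.09: groceries → 8.5% + 2.25% district = 10.75% → €0.65
Pair of dumbbells (15 lb) €79.21: athletic equipment → 7.5% + 0.5% district = 8% → €6.34
Yo-yo €7.80: children's toys → 9.5% + 0% district = 9.5% → €0.74
Total tax = €0.60 + €0.65 + €6.34 + €0.74 = €8.33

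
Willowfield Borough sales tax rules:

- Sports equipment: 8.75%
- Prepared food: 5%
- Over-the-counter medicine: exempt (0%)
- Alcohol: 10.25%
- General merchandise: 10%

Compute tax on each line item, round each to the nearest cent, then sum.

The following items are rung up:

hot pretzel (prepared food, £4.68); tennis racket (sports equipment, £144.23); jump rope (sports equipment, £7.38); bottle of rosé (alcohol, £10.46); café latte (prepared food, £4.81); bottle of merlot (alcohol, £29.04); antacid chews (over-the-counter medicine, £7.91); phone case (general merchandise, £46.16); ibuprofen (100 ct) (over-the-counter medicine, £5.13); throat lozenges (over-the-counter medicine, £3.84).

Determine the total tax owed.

£22.41

Hot pretzel £4.68: prepared food → 5% → £0.23
Tennis racket £144.23: sports equipment → 8.75% → £12.62
Jump rope £7.38: sports equipment → 8.75% → £0.65
Bottle of rosé £10.46: alcohol → 10.25% → £1.07
Café latte £4.81: prepared food → 5% → £0.24
Bottle of merlot £29.04: alcohol → 10.25% → £2.98
Antacid chews £7.91: over-the-counter medicine → 0% → £0.00
Phone case £46.16: general merchandise → 10% → £4.62
Ibuprofen (100 ct) £5.13: over-the-counter medicine → 0% → £0.00
Throat lozenges £3.84: over-the-counter medicine → 0% → £0.00
Total tax = £0.23 + £12.62 + £0.65 + £1.07 + £0.24 + £2.98 + £4.62 = £22.41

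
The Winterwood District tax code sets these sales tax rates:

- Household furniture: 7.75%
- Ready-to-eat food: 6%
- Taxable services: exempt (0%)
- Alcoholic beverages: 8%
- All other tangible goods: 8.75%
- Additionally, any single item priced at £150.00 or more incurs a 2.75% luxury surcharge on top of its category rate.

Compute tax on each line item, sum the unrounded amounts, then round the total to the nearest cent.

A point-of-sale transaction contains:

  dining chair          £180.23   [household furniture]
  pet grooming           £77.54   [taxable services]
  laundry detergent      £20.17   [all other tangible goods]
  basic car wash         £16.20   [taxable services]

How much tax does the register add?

£20.69

Dining chair £180.23: household furniture → 7.75% + 2.75% surcharge = 10.5% → £18.92415
Pet grooming £77.54: taxable services → 0% → £0.00
Laundry detergent £20.17: all other tangible goods → 8.75% → £1.764875
Basic car wash £16.20: taxable services → 0% → £0.00
Unrounded tax sum = £20.689025 → £20.69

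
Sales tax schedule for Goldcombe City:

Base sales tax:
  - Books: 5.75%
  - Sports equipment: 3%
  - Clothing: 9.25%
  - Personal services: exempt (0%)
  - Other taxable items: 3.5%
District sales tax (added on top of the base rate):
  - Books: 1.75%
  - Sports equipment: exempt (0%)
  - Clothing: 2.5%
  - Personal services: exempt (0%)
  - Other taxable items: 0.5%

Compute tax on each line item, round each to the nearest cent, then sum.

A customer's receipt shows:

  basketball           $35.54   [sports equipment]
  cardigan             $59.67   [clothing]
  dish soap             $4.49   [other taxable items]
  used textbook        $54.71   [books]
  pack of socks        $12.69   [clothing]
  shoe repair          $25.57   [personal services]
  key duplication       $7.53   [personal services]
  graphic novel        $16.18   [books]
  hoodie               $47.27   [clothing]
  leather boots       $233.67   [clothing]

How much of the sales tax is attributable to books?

$5.31

Used textbook $54.71: books → 5.75% + 1.75% district = 7.5% → $4.10
Graphic novel $16.18: books → 5.75% + 1.75% district = 7.5% → $1.21
Tax on books = $4.10 + $1.21 = $5.31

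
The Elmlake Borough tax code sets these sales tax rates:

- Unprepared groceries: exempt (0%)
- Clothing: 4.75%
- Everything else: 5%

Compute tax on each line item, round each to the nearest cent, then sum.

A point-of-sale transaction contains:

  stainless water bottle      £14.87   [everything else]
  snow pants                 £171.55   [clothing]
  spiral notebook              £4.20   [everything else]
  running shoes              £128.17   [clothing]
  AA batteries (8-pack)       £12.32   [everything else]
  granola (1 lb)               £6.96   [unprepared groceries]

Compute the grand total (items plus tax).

Stainless water bottle £14.87: everything else → 5% → £0.74
Snow pants £171.55: clothing → 4.75% → £8.15
Spiral notebook £4.20: everything else → 5% → £0.21
Running shoes £128.17: clothing → 4.75% → £6.09
AA batteries (8-pack) £12.32: everything else → 5% → £0.62
Granola (1 lb) £6.96: unprepared groceries → 0% → £0.00
Subtotal = £338.07; tax = £15.81; total due = £353.88

£353.88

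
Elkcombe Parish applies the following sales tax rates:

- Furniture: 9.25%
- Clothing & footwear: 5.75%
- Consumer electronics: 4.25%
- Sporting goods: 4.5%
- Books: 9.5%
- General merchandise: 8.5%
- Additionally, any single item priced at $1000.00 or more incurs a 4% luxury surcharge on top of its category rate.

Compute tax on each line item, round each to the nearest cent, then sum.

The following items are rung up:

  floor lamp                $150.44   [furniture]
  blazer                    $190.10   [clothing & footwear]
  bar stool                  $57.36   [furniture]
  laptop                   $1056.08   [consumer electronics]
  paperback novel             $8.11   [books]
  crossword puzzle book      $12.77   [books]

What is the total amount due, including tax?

$1594.13

Floor lamp $150.44: furniture → 9.25% → $13.92
Blazer $190.10: clothing & footwear → 5.75% → $10.93
Bar stool $57.36: furniture → 9.25% → $5.31
Laptop $1056.08: consumer electronics → 4.25% + 4% surcharge = 8.25% → $87.13
Paperback novel $8.11: books → 9.5% → $0.77
Crossword puzzle book $12.77: books → 9.5% → $1.21
Subtotal = $1474.86; tax = $119.27; total due = $1594.13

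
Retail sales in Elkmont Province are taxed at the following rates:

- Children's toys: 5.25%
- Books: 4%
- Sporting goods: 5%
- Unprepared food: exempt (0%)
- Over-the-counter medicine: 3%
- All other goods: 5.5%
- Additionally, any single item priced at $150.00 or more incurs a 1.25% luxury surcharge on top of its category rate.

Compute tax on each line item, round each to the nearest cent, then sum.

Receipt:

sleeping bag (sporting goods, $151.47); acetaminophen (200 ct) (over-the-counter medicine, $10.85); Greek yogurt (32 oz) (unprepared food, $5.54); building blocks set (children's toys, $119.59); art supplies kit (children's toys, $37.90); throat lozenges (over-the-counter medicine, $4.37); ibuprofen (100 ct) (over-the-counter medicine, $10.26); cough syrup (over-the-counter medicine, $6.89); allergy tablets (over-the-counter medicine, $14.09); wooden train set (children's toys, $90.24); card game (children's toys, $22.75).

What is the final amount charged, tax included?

$499.02

Sleeping bag $151.47: sporting goods → 5% + 1.25% surcharge = 6.25% → $9.47
Acetaminophen (200 ct) $10.85: over-the-counter medicine → 3% → $0.33
Greek yogurt (32 oz) $5.54: unprepared food → 0% → $0.00
Building blocks set $119.59: children's toys → 5.25% → $6.28
Art supplies kit $37.90: children's toys → 5.25% → $1.99
Throat lozenges $4.37: over-the-counter medicine → 3% → $0.13
Ibuprofen (100 ct) $10.26: over-the-counter medicine → 3% → $0.31
Cough syrup $6.89: over-the-counter medicine → 3% → $0.21
Allergy tablets $14.09: over-the-counter medicine → 3% → $0.42
Wooden train set $90.24: children's toys → 5.25% → $4.74
Card game $22.75: children's toys → 5.25% → $1.19
Subtotal = $473.95; tax = $25.07; total due = $499.02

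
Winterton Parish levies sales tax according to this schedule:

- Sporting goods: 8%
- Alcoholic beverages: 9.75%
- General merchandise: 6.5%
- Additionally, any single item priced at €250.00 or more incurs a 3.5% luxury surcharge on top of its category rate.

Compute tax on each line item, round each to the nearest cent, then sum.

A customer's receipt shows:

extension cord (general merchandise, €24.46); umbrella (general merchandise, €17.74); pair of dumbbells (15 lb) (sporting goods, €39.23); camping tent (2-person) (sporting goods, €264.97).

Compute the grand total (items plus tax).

Extension cord €24.46: general merchandise → 6.5% → €1.59
Umbrella €17.74: general merchandise → 6.5% → €1.15
Pair of dumbbells (15 lb) €39.23: sporting goods → 8% → €3.14
Camping tent (2-person) €264.97: sporting goods → 8% + 3.5% surcharge = 11.5% → €30.47
Subtotal = €346.40; tax = €36.35; total due = €382.75

€382.75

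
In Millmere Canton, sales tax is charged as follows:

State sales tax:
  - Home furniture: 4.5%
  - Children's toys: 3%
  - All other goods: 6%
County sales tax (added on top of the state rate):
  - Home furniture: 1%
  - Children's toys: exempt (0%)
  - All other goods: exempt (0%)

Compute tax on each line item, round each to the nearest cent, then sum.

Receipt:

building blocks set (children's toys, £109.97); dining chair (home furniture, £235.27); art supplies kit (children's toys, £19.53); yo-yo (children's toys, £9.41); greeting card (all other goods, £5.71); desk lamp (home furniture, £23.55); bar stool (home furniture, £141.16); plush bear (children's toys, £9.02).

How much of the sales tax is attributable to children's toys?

Building blocks set £109.97: children's toys → 3% + 0% county = 3% → £3.30
Art supplies kit £19.53: children's toys → 3% + 0% county = 3% → £0.59
Yo-yo £9.41: children's toys → 3% + 0% county = 3% → £0.28
Plush bear £9.02: children's toys → 3% + 0% county = 3% → £0.27
Tax on children's toys = £3.30 + £0.59 + £0.28 + £0.27 = £4.44

£4.44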